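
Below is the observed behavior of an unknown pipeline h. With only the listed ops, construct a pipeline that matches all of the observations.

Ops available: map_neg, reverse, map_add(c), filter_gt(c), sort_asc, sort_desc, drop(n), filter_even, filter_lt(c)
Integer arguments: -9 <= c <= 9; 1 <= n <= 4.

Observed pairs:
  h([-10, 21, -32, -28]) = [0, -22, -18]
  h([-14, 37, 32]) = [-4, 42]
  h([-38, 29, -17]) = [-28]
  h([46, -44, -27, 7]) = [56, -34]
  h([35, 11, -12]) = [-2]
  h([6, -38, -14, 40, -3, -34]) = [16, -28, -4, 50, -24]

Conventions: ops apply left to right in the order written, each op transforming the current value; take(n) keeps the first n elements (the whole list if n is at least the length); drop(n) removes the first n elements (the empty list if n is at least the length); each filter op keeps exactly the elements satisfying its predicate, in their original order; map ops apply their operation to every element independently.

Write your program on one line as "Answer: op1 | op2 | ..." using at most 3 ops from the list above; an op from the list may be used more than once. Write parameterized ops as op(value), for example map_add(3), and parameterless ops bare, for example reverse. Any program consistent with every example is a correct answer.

map_add(4) | map_add(6) | filter_even

Check, running the answer program on each example:
  [-10, 21, -32, -28] -> [-6, 25, -28, -24] -> [0, 31, -22, -18] -> [0, -22, -18]
  [-14, 37, 32] -> [-10, 41, 36] -> [-4, 47, 42] -> [-4, 42]
  [-38, 29, -17] -> [-34, 33, -13] -> [-28, 39, -7] -> [-28]
  [46, -44, -27, 7] -> [50, -40, -23, 11] -> [56, -34, -17, 17] -> [56, -34]
  [35, 11, -12] -> [39, 15, -8] -> [45, 21, -2] -> [-2]
  [6, -38, -14, 40, -3, -34] -> [10, -34, -10, 44, 1, -30] -> [16, -28, -4, 50, 7, -24] -> [16, -28, -4, 50, -24]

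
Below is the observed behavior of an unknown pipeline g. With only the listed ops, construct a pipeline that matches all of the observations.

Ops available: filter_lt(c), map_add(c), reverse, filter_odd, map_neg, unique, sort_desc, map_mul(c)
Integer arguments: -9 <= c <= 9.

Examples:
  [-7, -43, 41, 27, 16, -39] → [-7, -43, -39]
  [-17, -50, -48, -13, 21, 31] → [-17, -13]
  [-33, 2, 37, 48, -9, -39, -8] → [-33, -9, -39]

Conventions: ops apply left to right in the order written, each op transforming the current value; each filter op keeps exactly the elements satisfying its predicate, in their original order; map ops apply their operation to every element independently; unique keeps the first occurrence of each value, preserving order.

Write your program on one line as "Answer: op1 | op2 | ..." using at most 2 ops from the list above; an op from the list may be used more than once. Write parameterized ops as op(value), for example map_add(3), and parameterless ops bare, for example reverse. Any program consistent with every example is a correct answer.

filter_lt(-5) | filter_odd

Check, running the answer program on each example:
  [-7, -43, 41, 27, 16, -39] -> [-7, -43, -39] -> [-7, -43, -39]
  [-17, -50, -48, -13, 21, 31] -> [-17, -50, -48, -13] -> [-17, -13]
  [-33, 2, 37, 48, -9, -39, -8] -> [-33, -9, -39, -8] -> [-33, -9, -39]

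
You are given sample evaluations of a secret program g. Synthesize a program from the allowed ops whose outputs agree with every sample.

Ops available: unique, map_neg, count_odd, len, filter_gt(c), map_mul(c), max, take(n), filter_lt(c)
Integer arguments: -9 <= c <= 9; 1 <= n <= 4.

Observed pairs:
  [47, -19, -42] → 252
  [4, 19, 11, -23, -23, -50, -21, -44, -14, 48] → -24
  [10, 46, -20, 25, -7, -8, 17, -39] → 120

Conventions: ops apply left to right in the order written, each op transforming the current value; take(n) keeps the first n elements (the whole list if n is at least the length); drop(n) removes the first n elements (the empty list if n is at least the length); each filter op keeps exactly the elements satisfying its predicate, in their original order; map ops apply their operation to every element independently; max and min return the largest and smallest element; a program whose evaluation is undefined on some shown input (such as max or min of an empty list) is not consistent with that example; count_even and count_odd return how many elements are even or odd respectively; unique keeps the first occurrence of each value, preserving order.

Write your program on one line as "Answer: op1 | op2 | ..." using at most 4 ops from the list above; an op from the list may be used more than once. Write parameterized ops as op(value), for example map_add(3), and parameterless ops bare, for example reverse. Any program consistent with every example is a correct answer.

map_mul(-6) | take(3) | max

Check, running the answer program on each example:
  [47, -19, -42] -> [-282, 114, 252] -> [-282, 114, 252] -> 252
  [4, 19, 11, -23, -23, -50, -21, -44, -14, 48] -> [-24, -114, -66, 138, 138, 300, 126, 264, 84, -288] -> [-24, -114, -66] -> -24
  [10, 46, -20, 25, -7, -8, 17, -39] -> [-60, -276, 120, -150, 42, 48, -102, 234] -> [-60, -276, 120] -> 120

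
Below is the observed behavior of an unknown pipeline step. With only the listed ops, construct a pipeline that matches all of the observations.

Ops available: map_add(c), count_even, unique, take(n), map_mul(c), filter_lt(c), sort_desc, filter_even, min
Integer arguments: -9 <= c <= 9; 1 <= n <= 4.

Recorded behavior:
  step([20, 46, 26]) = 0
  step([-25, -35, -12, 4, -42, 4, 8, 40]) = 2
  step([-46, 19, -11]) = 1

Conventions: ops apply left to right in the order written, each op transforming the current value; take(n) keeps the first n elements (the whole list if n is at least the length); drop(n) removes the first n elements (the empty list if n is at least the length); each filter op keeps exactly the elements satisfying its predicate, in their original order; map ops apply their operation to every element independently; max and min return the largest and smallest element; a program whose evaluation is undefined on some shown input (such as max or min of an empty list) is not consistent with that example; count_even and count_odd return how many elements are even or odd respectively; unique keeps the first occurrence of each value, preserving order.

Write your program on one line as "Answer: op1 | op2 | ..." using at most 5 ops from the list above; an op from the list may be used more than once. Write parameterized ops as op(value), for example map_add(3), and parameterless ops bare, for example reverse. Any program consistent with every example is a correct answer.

map_add(7) | map_add(-9) | filter_lt(-4) | map_mul(9) | count_even

Check, running the answer program on each example:
  [20, 46, 26] -> [27, 53, 33] -> [18, 44, 24] -> [] -> [] -> 0
  [-25, -35, -12, 4, -42, 4, 8, 40] -> [-18, -28, -5, 11, -35, 11, 15, 47] -> [-27, -37, -14, 2, -44, 2, 6, 38] -> [-27, -37, -14, -44] -> [-243, -333, -126, -396] -> 2
  [-46, 19, -11] -> [-39, 26, -4] -> [-48, 17, -13] -> [-48, -13] -> [-432, -117] -> 1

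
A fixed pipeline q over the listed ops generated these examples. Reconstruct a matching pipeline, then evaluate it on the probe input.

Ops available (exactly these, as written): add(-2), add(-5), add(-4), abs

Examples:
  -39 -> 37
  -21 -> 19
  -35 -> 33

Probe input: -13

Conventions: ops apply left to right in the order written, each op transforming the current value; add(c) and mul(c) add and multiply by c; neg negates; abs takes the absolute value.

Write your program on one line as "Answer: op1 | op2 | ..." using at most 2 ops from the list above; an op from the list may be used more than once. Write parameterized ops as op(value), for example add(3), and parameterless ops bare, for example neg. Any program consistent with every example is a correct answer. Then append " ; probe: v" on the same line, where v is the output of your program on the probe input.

abs | add(-2) ; probe: 11

Check, running the answer program on each example:
  -39 -> 39 -> 37
  -21 -> 21 -> 19
  -35 -> 35 -> 33
  probe: -13 -> 13 -> 11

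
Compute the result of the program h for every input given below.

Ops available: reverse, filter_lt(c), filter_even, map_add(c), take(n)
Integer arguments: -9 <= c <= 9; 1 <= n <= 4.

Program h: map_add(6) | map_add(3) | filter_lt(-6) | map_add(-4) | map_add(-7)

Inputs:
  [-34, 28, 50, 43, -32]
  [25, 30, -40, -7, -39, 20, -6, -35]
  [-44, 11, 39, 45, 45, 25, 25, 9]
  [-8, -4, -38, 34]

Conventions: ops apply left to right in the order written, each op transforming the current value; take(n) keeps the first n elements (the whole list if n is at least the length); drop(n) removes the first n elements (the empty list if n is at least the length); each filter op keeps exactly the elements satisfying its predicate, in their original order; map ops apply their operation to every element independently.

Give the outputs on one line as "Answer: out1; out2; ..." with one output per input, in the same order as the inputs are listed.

[-36, -34]; [-42, -41, -37]; [-46]; [-40]

Execution, op by op:
  [-34, 28, 50, 43, -32] -> [-28, 34, 56, 49, -26] -> [-25, 37, 59, 52, -23] -> [-25, -23] -> [-29, -27] -> [-36, -34]
  [25, 30, -40, -7, -39, 20, -6, -35] -> [31, 36, -34, -1, -33, 26, 0, -29] -> [34, 39, -31, 2, -30, 29, 3, -26] -> [-31, -30, -26] -> [-35, -34, -30] -> [-42, -41, -37]
  [-44, 11, 39, 45, 45, 25, 25, 9] -> [-38, 17, 45, 51, 51, 31, 31, 15] -> [-35, 20, 48, 54, 54, 34, 34, 18] -> [-35] -> [-39] -> [-46]
  [-8, -4, -38, 34] -> [-2, 2, -32, 40] -> [1, 5, -29, 43] -> [-29] -> [-33] -> [-40]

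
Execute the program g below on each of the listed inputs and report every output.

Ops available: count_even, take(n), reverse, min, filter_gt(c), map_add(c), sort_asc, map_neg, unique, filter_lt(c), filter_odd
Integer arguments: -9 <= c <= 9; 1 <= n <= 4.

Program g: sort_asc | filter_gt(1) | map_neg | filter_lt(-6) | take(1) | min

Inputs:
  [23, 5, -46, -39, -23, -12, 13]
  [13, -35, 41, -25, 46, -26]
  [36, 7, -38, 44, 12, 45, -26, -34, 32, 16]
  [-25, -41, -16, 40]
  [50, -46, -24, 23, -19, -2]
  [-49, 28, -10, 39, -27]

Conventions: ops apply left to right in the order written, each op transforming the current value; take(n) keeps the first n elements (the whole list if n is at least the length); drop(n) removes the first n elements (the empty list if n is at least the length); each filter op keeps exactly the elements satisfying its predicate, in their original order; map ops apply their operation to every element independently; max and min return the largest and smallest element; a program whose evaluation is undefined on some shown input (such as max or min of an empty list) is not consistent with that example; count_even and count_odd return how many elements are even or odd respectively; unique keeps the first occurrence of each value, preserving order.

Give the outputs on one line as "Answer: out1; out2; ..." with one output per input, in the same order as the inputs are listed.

Execution, op by op:
  [23, 5, -46, -39, -23, -12, 13] -> [-46, -39, -23, -12, 5, 13, 23] -> [5, 13, 23] -> [-5, -13, -23] -> [-13, -23] -> [-13] -> -13
  [13, -35, 41, -25, 46, -26] -> [-35, -26, -25, 13, 41, 46] -> [13, 41, 46] -> [-13, -41, -46] -> [-13, -41, -46] -> [-13] -> -13
  [36, 7, -38, 44, 12, 45, -26, -34, 32, 16] -> [-38, -34, -26, 7, 12, 16, 32, 36, 44, 45] -> [7, 12, 16, 32, 36, 44, 45] -> [-7, -12, -16, -32, -36, -44, -45] -> [-7, -12, -16, -32, -36, -44, -45] -> [-7] -> -7
  [-25, -41, -16, 40] -> [-41, -25, -16, 40] -> [40] -> [-40] -> [-40] -> [-40] -> -40
  [50, -46, -24, 23, -19, -2] -> [-46, -24, -19, -2, 23, 50] -> [23, 50] -> [-23, -50] -> [-23, -50] -> [-23] -> -23
  [-49, 28, -10, 39, -27] -> [-49, -27, -10, 28, 39] -> [28, 39] -> [-28, -39] -> [-28, -39] -> [-28] -> -28

-13; -13; -7; -40; -23; -28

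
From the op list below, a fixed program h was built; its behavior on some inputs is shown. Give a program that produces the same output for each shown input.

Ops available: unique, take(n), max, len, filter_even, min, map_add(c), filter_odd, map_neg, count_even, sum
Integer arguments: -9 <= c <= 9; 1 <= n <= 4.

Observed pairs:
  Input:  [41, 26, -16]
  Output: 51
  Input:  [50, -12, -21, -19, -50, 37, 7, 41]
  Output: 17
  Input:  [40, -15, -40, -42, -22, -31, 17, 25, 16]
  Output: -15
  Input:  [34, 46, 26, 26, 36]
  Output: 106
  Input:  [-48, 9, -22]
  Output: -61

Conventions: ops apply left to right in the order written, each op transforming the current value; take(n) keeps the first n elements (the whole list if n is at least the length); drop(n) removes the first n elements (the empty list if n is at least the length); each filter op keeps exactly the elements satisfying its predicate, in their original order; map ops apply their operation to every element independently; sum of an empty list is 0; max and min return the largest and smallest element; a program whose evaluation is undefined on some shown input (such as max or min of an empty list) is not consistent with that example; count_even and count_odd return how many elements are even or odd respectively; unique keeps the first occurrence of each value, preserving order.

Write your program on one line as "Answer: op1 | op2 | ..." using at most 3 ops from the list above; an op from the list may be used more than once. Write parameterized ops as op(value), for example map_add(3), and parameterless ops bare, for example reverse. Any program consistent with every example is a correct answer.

take(3) | sum

Check, running the answer program on each example:
  [41, 26, -16] -> [41, 26, -16] -> 51
  [50, -12, -21, -19, -50, 37, 7, 41] -> [50, -12, -21] -> 17
  [40, -15, -40, -42, -22, -31, 17, 25, 16] -> [40, -15, -40] -> -15
  [34, 46, 26, 26, 36] -> [34, 46, 26] -> 106
  [-48, 9, -22] -> [-48, 9, -22] -> -61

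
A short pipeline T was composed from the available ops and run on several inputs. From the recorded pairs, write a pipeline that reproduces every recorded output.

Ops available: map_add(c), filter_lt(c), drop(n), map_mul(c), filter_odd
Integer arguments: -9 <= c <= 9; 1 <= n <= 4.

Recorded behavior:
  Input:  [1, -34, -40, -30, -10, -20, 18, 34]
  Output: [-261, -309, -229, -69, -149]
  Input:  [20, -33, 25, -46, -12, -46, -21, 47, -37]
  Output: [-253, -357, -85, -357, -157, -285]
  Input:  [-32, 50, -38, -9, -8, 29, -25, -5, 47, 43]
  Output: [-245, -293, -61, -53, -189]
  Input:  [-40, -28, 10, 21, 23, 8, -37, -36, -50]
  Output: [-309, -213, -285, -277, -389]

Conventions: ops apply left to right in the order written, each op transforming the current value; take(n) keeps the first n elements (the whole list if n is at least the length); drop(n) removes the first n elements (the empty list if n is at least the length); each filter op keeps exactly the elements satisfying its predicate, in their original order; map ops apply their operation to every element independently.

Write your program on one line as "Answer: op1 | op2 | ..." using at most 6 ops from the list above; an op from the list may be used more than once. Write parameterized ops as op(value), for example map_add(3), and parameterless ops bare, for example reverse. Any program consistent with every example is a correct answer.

filter_lt(-7) | map_mul(4) | map_mul(2) | map_add(8) | map_add(3)

Check, running the answer program on each example:
  [1, -34, -40, -30, -10, -20, 18, 34] -> [-34, -40, -30, -10, -20] -> [-136, -160, -120, -40, -80] -> [-272, -320, -240, -80, -160] -> [-264, -312, -232, -72, -152] -> [-261, -309, -229, -69, -149]
  [20, -33, 25, -46, -12, -46, -21, 47, -37] -> [-33, -46, -12, -46, -21, -37] -> [-132, -184, -48, -184, -84, -148] -> [-264, -368, -96, -368, -168, -296] -> [-256, -360, -88, -360, -160, -288] -> [-253, -357, -85, -357, -157, -285]
  [-32, 50, -38, -9, -8, 29, -25, -5, 47, 43] -> [-32, -38, -9, -8, -25] -> [-128, -152, -36, -32, -100] -> [-256, -304, -72, -64, -200] -> [-248, -296, -64, -56, -192] -> [-245, -293, -61, -53, -189]
  [-40, -28, 10, 21, 23, 8, -37, -36, -50] -> [-40, -28, -37, -36, -50] -> [-160, -112, -148, -144, -200] -> [-320, -224, -296, -288, -400] -> [-312, -216, -288, -280, -392] -> [-309, -213, -285, -277, -389]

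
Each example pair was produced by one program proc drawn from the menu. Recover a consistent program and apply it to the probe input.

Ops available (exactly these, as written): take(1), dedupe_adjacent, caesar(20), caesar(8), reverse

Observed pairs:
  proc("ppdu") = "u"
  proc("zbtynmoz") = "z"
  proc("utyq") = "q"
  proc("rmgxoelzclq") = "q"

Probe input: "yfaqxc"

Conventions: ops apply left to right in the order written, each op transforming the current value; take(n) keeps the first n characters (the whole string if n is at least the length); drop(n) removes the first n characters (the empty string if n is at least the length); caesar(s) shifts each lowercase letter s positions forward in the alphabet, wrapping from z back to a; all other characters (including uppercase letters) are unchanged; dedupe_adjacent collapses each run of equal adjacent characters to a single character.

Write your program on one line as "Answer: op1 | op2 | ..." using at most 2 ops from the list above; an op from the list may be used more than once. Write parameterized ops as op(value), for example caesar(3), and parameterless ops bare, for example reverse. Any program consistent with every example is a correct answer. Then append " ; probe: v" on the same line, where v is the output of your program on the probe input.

reverse | take(1) ; probe: "c"

Check, running the answer program on each example:
  "ppdu" -> "udpp" -> "u"
  "zbtynmoz" -> "zomnytbz" -> "z"
  "utyq" -> "qytu" -> "q"
  "rmgxoelzclq" -> "qlczleoxgmr" -> "q"
  probe: "yfaqxc" -> "cxqafy" -> "c"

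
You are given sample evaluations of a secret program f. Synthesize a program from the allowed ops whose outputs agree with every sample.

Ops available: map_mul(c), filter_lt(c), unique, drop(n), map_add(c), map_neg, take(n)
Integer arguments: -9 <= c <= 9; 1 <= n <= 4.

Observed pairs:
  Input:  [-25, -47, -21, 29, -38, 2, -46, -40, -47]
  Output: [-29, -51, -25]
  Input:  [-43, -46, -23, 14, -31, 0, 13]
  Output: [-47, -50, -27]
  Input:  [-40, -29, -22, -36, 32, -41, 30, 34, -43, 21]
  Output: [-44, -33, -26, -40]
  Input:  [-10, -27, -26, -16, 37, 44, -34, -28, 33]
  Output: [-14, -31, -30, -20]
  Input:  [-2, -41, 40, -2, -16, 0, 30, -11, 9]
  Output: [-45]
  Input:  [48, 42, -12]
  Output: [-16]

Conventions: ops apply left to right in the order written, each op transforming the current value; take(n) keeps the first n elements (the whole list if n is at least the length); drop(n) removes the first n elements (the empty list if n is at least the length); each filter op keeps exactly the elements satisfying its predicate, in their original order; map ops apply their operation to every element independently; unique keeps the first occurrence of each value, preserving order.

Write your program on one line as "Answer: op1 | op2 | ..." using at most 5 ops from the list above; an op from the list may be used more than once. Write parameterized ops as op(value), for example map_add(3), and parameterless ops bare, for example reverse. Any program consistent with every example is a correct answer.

take(4) | unique | map_add(-6) | map_add(2) | filter_lt(-9)

Check, running the answer program on each example:
  [-25, -47, -21, 29, -38, 2, -46, -40, -47] -> [-25, -47, -21, 29] -> [-25, -47, -21, 29] -> [-31, -53, -27, 23] -> [-29, -51, -25, 25] -> [-29, -51, -25]
  [-43, -46, -23, 14, -31, 0, 13] -> [-43, -46, -23, 14] -> [-43, -46, -23, 14] -> [-49, -52, -29, 8] -> [-47, -50, -27, 10] -> [-47, -50, -27]
  [-40, -29, -22, -36, 32, -41, 30, 34, -43, 21] -> [-40, -29, -22, -36] -> [-40, -29, -22, -36] -> [-46, -35, -28, -42] -> [-44, -33, -26, -40] -> [-44, -33, -26, -40]
  [-10, -27, -26, -16, 37, 44, -34, -28, 33] -> [-10, -27, -26, -16] -> [-10, -27, -26, -16] -> [-16, -33, -32, -22] -> [-14, -31, -30, -20] -> [-14, -31, -30, -20]
  [-2, -41, 40, -2, -16, 0, 30, -11, 9] -> [-2, -41, 40, -2] -> [-2, -41, 40] -> [-8, -47, 34] -> [-6, -45, 36] -> [-45]
  [48, 42, -12] -> [48, 42, -12] -> [48, 42, -12] -> [42, 36, -18] -> [44, 38, -16] -> [-16]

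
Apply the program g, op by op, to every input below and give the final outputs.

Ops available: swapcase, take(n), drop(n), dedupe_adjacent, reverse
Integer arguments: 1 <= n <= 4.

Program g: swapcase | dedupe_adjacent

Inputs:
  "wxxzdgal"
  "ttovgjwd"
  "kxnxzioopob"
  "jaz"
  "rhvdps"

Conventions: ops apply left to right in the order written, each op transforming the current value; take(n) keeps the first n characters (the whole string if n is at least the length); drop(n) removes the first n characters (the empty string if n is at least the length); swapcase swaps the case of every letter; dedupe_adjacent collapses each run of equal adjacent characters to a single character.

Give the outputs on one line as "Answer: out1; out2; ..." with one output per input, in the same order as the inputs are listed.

Execution, op by op:
  "wxxzdgal" -> "WXXZDGAL" -> "WXZDGAL"
  "ttovgjwd" -> "TTOVGJWD" -> "TOVGJWD"
  "kxnxzioopob" -> "KXNXZIOOPOB" -> "KXNXZIOPOB"
  "jaz" -> "JAZ" -> "JAZ"
  "rhvdps" -> "RHVDPS" -> "RHVDPS"

"WXZDGAL"; "TOVGJWD"; "KXNXZIOPOB"; "JAZ"; "RHVDPS"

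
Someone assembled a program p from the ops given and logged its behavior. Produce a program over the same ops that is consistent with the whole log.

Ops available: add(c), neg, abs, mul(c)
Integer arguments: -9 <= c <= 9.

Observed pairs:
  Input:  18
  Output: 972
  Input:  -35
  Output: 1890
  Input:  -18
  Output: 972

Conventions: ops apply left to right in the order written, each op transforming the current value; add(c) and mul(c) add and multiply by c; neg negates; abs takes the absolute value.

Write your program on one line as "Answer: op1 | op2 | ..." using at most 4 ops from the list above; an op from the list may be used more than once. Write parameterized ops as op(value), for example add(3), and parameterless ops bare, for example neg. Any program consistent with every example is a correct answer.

mul(-6) | abs | mul(9)

Check, running the answer program on each example:
  18 -> -108 -> 108 -> 972
  -35 -> 210 -> 210 -> 1890
  -18 -> 108 -> 108 -> 972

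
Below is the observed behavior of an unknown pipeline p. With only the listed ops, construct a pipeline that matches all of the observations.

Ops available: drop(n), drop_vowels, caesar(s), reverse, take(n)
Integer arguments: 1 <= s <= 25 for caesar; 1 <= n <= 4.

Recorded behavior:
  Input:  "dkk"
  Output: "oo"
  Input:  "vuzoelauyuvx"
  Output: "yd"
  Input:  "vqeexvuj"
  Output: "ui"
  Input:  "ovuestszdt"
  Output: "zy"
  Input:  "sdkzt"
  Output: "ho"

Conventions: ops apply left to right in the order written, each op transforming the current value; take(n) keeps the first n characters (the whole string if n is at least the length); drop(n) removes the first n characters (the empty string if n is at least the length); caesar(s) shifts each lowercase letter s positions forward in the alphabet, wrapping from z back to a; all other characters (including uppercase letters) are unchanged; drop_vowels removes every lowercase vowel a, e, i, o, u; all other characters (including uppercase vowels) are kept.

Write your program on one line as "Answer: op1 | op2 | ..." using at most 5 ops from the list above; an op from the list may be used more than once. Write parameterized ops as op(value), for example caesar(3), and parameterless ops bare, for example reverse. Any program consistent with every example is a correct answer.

take(3) | caesar(3) | caesar(1) | drop(1)

Check, running the answer program on each example:
  "dkk" -> "dkk" -> "gnn" -> "hoo" -> "oo"
  "vuzoelauyuvx" -> "vuz" -> "yxc" -> "zyd" -> "yd"
  "vqeexvuj" -> "vqe" -> "yth" -> "zui" -> "ui"
  "ovuestszdt" -> "ovu" -> "ryx" -> "szy" -> "zy"
  "sdkzt" -> "sdk" -> "vgn" -> "who" -> "ho"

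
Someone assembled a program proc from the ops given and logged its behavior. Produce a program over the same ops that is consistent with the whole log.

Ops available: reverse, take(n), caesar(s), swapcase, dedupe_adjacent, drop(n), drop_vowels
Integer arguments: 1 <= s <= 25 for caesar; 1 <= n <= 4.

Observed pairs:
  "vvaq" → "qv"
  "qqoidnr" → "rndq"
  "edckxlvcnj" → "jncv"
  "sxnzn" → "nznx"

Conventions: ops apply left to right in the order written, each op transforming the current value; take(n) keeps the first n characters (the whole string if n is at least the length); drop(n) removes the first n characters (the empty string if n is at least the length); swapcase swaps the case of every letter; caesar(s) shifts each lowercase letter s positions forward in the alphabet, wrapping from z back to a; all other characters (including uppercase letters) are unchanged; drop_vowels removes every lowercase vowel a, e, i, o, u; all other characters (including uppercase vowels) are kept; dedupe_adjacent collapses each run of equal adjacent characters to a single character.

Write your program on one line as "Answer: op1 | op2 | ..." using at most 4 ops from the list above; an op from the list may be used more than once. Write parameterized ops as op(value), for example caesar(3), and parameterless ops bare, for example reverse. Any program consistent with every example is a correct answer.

drop_vowels | reverse | dedupe_adjacent | take(4)

Check, running the answer program on each example:
  "vvaq" -> "vvq" -> "qvv" -> "qv" -> "qv"
  "qqoidnr" -> "qqdnr" -> "rndqq" -> "rndq" -> "rndq"
  "edckxlvcnj" -> "dckxlvcnj" -> "jncvlxkcd" -> "jncvlxkcd" -> "jncv"
  "sxnzn" -> "sxnzn" -> "nznxs" -> "nznxs" -> "nznx"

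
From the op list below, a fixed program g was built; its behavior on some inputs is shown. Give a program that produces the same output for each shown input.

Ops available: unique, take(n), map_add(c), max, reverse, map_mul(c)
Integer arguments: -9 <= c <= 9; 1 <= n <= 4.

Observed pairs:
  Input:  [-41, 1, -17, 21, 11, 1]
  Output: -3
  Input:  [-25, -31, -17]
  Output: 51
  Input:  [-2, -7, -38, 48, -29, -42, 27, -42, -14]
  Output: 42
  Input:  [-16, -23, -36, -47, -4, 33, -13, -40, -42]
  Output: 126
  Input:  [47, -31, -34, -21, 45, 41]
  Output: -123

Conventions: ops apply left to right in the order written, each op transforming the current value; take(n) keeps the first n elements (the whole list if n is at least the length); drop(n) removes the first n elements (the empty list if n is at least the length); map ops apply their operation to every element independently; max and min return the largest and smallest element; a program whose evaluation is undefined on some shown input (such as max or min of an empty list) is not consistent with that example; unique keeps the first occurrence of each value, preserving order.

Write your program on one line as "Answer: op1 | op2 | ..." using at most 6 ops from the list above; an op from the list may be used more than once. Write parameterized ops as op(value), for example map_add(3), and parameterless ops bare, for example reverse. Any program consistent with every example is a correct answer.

map_mul(-3) | reverse | take(2) | take(1) | max

Check, running the answer program on each example:
  [-41, 1, -17, 21, 11, 1] -> [123, -3, 51, -63, -33, -3] -> [-3, -33, -63, 51, -3, 123] -> [-3, -33] -> [-3] -> -3
  [-25, -31, -17] -> [75, 93, 51] -> [51, 93, 75] -> [51, 93] -> [51] -> 51
  [-2, -7, -38, 48, -29, -42, 27, -42, -14] -> [6, 21, 114, -144, 87, 126, -81, 126, 42] -> [42, 126, -81, 126, 87, -144, 114, 21, 6] -> [42, 126] -> [42] -> 42
  [-16, -23, -36, -47, -4, 33, -13, -40, -42] -> [48, 69, 108, 141, 12, -99, 39, 120, 126] -> [126, 120, 39, -99, 12, 141, 108, 69, 48] -> [126, 120] -> [126] -> 126
  [47, -31, -34, -21, 45, 41] -> [-141, 93, 102, 63, -135, -123] -> [-123, -135, 63, 102, 93, -141] -> [-123, -135] -> [-123] -> -123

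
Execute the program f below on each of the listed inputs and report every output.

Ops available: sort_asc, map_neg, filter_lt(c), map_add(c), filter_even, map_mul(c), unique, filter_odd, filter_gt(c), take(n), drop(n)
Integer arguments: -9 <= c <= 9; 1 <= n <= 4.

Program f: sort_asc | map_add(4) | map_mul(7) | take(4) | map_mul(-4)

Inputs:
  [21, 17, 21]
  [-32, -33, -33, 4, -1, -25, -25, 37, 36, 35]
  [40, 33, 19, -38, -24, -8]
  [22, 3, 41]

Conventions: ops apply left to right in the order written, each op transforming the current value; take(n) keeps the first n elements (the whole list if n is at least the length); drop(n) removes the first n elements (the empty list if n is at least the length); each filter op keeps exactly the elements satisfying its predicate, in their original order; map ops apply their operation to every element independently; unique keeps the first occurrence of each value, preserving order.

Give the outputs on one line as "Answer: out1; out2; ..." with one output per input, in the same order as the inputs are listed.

Execution, op by op:
  [21, 17, 21] -> [17, 21, 21] -> [21, 25, 25] -> [147, 175, 175] -> [147, 175, 175] -> [-588, -700, -700]
  [-32, -33, -33, 4, -1, -25, -25, 37, 36, 35] -> [-33, -33, -32, -25, -25, -1, 4, 35, 36, 37] -> [-29, -29, -28, -21, -21, 3, 8, 39, 40, 41] -> [-203, -203, -196, -147, -147, 21, 56, 273, 280, 287] -> [-203, -203, -196, -147] -> [812, 812, 784, 588]
  [40, 33, 19, -38, -24, -8] -> [-38, -24, -8, 19, 33, 40] -> [-34, -20, -4, 23, 37, 44] -> [-238, -140, -28, 161, 259, 308] -> [-238, -140, -28, 161] -> [952, 560, 112, -644]
  [22, 3, 41] -> [3, 22, 41] -> [7, 26, 45] -> [49, 182, 315] -> [49, 182, 315] -> [-196, -728, -1260]

[-588, -700, -700]; [812, 812, 784, 588]; [952, 560, 112, -644]; [-196, -728, -1260]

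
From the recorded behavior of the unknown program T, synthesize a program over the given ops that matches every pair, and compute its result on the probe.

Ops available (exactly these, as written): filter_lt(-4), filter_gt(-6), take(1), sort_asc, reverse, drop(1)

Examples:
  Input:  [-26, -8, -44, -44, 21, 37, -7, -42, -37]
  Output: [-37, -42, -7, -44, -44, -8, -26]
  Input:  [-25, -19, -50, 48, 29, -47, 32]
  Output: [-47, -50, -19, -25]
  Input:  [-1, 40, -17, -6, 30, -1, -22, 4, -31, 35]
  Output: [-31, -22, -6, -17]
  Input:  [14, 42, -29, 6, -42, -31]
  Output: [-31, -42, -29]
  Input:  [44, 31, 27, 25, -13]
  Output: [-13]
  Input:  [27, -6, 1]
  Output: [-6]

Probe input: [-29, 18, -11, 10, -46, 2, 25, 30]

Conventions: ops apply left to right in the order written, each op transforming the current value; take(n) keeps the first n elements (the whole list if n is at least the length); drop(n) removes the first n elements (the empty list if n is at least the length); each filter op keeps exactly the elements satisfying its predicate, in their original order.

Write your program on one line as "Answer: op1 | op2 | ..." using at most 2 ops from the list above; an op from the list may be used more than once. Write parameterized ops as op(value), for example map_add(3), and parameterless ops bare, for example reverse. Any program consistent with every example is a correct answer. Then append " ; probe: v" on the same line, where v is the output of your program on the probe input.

filter_lt(-4) | reverse ; probe: [-46, -11, -29]

Check, running the answer program on each example:
  [-26, -8, -44, -44, 21, 37, -7, -42, -37] -> [-26, -8, -44, -44, -7, -42, -37] -> [-37, -42, -7, -44, -44, -8, -26]
  [-25, -19, -50, 48, 29, -47, 32] -> [-25, -19, -50, -47] -> [-47, -50, -19, -25]
  [-1, 40, -17, -6, 30, -1, -22, 4, -31, 35] -> [-17, -6, -22, -31] -> [-31, -22, -6, -17]
  [14, 42, -29, 6, -42, -31] -> [-29, -42, -31] -> [-31, -42, -29]
  [44, 31, 27, 25, -13] -> [-13] -> [-13]
  [27, -6, 1] -> [-6] -> [-6]
  probe: [-29, 18, -11, 10, -46, 2, 25, 30] -> [-29, -11, -46] -> [-46, -11, -29]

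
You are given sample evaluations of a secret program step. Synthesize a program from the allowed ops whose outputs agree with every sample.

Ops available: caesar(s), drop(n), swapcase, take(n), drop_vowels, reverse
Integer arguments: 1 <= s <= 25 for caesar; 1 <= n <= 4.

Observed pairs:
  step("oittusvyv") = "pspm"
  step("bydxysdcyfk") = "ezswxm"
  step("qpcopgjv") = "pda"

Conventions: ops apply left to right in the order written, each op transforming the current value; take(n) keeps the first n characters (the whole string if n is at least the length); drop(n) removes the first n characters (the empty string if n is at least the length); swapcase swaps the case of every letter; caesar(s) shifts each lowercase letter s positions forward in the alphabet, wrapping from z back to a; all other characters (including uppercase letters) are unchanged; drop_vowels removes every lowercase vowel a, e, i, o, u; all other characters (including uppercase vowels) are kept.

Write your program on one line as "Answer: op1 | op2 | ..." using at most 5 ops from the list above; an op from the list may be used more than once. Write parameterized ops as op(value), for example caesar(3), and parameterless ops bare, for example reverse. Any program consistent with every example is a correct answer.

drop(2) | drop(3) | caesar(20) | reverse

Check, running the answer program on each example:
  "oittusvyv" -> "ttusvyv" -> "svyv" -> "mpsp" -> "pspm"
  "bydxysdcyfk" -> "dxysdcyfk" -> "sdcyfk" -> "mxwsze" -> "ezswxm"
  "qpcopgjv" -> "copgjv" -> "gjv" -> "adp" -> "pda"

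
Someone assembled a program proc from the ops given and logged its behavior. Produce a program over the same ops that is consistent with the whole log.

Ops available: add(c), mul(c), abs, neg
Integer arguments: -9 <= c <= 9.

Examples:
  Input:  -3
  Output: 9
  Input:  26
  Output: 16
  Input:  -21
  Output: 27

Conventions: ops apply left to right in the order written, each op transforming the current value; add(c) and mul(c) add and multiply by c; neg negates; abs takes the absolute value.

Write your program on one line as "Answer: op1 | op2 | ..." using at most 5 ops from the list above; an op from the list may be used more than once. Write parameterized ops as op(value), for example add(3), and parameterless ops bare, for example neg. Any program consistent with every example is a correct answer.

neg | add(7) | add(1) | abs | add(-2)

Check, running the answer program on each example:
  -3 -> 3 -> 10 -> 11 -> 11 -> 9
  26 -> -26 -> -19 -> -18 -> 18 -> 16
  -21 -> 21 -> 28 -> 29 -> 29 -> 27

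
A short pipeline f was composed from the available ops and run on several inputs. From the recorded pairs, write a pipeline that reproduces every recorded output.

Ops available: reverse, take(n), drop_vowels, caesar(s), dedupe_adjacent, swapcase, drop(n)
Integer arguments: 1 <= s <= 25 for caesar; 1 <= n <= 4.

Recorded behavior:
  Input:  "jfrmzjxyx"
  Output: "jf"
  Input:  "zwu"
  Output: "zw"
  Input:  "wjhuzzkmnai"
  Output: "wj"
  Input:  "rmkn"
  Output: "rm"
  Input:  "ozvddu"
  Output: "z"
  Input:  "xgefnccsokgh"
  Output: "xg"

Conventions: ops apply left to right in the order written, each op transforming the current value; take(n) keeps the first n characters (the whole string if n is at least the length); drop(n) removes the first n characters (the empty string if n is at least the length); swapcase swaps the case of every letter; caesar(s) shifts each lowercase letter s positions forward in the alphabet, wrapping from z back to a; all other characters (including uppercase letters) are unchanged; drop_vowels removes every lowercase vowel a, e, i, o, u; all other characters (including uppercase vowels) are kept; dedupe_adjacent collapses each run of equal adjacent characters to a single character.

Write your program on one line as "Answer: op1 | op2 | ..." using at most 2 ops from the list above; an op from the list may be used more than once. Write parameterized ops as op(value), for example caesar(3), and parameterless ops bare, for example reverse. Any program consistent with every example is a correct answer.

take(2) | drop_vowels

Check, running the answer program on each example:
  "jfrmzjxyx" -> "jf" -> "jf"
  "zwu" -> "zw" -> "zw"
  "wjhuzzkmnai" -> "wj" -> "wj"
  "rmkn" -> "rm" -> "rm"
  "ozvddu" -> "oz" -> "z"
  "xgefnccsokgh" -> "xg" -> "xg"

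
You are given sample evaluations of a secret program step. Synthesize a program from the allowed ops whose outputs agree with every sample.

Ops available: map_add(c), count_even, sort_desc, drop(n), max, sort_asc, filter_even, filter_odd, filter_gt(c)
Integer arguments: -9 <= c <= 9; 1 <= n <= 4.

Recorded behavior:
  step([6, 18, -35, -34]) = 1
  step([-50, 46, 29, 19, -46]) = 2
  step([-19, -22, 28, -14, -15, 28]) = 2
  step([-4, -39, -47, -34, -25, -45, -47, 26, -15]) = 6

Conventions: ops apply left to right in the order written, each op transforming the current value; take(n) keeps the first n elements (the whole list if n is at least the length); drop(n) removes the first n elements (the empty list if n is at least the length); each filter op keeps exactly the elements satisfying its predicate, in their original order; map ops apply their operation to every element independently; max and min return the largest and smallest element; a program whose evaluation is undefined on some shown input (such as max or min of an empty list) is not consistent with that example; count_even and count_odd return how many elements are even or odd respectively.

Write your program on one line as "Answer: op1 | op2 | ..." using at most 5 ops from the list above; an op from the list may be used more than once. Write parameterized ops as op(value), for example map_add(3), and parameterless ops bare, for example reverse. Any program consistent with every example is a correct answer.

sort_desc | filter_odd | map_add(7) | count_even

Check, running the answer program on each example:
  [6, 18, -35, -34] -> [18, 6, -34, -35] -> [-35] -> [-28] -> 1
  [-50, 46, 29, 19, -46] -> [46, 29, 19, -46, -50] -> [29, 19] -> [36, 26] -> 2
  [-19, -22, 28, -14, -15, 28] -> [28, 28, -14, -15, -19, -22] -> [-15, -19] -> [-8, -12] -> 2
  [-4, -39, -47, -34, -25, -45, -47, 26, -15] -> [26, -4, -15, -25, -34, -39, -45, -47, -47] -> [-15, -25, -39, -45, -47, -47] -> [-8, -18, -32, -38, -40, -40] -> 6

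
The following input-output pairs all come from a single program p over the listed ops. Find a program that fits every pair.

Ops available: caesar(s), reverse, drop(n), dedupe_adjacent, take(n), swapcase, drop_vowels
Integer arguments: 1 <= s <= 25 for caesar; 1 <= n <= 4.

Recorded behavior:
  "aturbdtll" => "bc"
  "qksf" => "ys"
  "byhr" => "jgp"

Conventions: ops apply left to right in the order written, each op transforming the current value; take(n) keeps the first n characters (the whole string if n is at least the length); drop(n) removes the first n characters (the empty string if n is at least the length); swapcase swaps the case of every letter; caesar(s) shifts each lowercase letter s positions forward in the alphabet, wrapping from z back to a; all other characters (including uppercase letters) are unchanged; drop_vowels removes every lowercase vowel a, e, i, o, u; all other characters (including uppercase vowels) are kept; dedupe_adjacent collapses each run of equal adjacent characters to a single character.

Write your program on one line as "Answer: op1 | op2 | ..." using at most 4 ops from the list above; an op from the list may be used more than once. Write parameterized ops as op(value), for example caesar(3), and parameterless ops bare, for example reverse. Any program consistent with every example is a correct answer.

caesar(24) | caesar(10) | take(3) | drop_vowels

Check, running the answer program on each example:
  "aturbdtll" -> "yrspzbrjj" -> "ibczjlbtt" -> "ibc" -> "bc"
  "qksf" -> "oiqd" -> "ysan" -> "ysa" -> "ys"
  "byhr" -> "zwfp" -> "jgpz" -> "jgp" -> "jgp"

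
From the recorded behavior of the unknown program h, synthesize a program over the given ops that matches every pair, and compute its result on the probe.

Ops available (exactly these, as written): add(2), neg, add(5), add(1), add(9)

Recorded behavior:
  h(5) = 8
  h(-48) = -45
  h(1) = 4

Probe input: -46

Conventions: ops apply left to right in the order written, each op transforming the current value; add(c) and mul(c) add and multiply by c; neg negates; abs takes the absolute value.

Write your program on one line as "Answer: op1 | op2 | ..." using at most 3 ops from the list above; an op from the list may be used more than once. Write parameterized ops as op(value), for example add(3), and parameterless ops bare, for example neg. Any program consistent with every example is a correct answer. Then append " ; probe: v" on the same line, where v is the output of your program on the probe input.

add(1) | add(2) ; probe: -43

Check, running the answer program on each example:
  5 -> 6 -> 8
  -48 -> -47 -> -45
  1 -> 2 -> 4
  probe: -46 -> -45 -> -43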